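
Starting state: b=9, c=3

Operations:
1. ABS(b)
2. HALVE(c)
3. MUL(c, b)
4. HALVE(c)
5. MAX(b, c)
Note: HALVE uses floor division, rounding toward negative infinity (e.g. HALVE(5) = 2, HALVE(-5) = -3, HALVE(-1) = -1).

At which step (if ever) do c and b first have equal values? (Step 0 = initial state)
Step 3

c and b first become equal after step 3.

Comparing values at each step:
Initial: c=3, b=9
After step 1: c=3, b=9
After step 2: c=1, b=9
After step 3: c=9, b=9 ← equal!
After step 4: c=4, b=9
After step 5: c=4, b=9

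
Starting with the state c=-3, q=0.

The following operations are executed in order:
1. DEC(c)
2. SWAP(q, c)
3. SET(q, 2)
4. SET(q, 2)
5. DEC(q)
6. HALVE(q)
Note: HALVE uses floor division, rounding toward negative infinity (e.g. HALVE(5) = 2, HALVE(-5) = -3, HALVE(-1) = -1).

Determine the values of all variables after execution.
{c: 0, q: 0}

Step-by-step execution:
Initial: c=-3, q=0
After step 1 (DEC(c)): c=-4, q=0
After step 2 (SWAP(q, c)): c=0, q=-4
After step 3 (SET(q, 2)): c=0, q=2
After step 4 (SET(q, 2)): c=0, q=2
After step 5 (DEC(q)): c=0, q=1
After step 6 (HALVE(q)): c=0, q=0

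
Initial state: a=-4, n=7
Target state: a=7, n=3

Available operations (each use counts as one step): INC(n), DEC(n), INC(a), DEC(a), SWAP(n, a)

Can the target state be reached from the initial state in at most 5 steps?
No

The target state cannot be reached within 5 steps.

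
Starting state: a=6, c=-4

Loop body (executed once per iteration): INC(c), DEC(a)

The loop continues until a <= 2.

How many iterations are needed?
4

Tracing iterations:
Initial: a=6, c=-4
After iteration 1: a=5, c=-3
After iteration 2: a=4, c=-2
After iteration 3: a=3, c=-1
After iteration 4: a=2, c=0
a <= 2 now holds, so the loop exits after 4 iterations.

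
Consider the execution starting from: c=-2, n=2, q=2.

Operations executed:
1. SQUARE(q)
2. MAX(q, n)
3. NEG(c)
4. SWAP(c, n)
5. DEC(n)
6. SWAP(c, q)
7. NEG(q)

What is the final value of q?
q = -2

Tracing execution:
Step 1: SQUARE(q) → q = 4
Step 2: MAX(q, n) → q = 4
Step 3: NEG(c) → q = 4
Step 4: SWAP(c, n) → q = 4
Step 5: DEC(n) → q = 4
Step 6: SWAP(c, q) → q = 2
Step 7: NEG(q) → q = -2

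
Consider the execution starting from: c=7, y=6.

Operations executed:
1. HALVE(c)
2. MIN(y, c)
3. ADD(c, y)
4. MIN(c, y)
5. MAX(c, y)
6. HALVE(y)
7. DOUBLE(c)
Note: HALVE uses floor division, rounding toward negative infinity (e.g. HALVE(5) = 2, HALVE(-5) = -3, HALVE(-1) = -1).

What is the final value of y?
y = 1

Tracing execution:
Step 1: HALVE(c) → y = 6
Step 2: MIN(y, c) → y = 3
Step 3: ADD(c, y) → y = 3
Step 4: MIN(c, y) → y = 3
Step 5: MAX(c, y) → y = 3
Step 6: HALVE(y) → y = 1
Step 7: DOUBLE(c) → y = 1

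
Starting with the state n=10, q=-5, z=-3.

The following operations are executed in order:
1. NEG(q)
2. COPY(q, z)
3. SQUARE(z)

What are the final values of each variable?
{n: 10, q: -3, z: 9}

Step-by-step execution:
Initial: n=10, q=-5, z=-3
After step 1 (NEG(q)): n=10, q=5, z=-3
After step 2 (COPY(q, z)): n=10, q=-3, z=-3
After step 3 (SQUARE(z)): n=10, q=-3, z=9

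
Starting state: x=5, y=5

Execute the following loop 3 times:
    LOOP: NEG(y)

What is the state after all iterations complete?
x=5, y=-5

Iteration trace:
Start: x=5, y=5
After iteration 1: x=5, y=-5
After iteration 2: x=5, y=5
After iteration 3: x=5, y=-5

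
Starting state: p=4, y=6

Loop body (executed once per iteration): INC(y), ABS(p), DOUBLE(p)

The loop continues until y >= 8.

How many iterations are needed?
2

Tracing iterations:
Initial: p=4, y=6
After iteration 1: p=8, y=7
After iteration 2: p=16, y=8
y >= 8 now holds, so the loop exits after 2 iterations.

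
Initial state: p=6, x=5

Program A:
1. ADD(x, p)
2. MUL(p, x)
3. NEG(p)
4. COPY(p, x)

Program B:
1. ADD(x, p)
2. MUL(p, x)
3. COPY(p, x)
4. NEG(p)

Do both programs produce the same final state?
No

Program A final state: p=11, x=11
Program B final state: p=-11, x=11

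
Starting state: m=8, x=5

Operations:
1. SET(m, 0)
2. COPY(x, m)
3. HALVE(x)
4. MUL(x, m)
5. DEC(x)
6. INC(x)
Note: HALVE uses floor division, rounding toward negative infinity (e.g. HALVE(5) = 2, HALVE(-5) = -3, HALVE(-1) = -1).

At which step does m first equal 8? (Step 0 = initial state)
Step 0

Tracing m:
Initial: m = 8 ← first occurrence
After step 1: m = 0
After step 2: m = 0
After step 3: m = 0
After step 4: m = 0
After step 5: m = 0
After step 6: m = 0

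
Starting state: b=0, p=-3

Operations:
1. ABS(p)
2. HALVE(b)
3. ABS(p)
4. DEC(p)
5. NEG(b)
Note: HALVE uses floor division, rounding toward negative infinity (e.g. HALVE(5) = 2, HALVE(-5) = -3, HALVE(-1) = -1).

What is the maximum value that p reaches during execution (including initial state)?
3

Values of p at each step:
Initial: p = -3
After step 1: p = 3 ← maximum
After step 2: p = 3
After step 3: p = 3
After step 4: p = 2
After step 5: p = 2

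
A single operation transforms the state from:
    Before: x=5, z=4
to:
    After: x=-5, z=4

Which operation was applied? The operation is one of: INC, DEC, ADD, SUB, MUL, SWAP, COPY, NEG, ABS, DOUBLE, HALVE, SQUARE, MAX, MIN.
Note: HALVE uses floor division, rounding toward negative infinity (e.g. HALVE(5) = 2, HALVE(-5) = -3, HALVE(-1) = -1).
NEG(x)

Analyzing the change:
Before: x=5, z=4
After: x=-5, z=4
Variable x changed from 5 to -5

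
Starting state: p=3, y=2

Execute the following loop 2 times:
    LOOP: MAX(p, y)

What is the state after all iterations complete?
p=3, y=2

Iteration trace:
Start: p=3, y=2
After iteration 1: p=3, y=2
After iteration 2: p=3, y=2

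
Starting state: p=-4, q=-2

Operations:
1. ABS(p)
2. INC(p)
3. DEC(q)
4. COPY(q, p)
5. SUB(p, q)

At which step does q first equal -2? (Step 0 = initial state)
Step 0

Tracing q:
Initial: q = -2 ← first occurrence
After step 1: q = -2
After step 2: q = -2
After step 3: q = -3
After step 4: q = 5
After step 5: q = 5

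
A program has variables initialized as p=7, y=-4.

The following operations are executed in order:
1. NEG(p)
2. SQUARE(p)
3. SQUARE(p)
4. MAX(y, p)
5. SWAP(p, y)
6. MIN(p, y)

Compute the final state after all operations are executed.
{p: 2401, y: 2401}

Step-by-step execution:
Initial: p=7, y=-4
After step 1 (NEG(p)): p=-7, y=-4
After step 2 (SQUARE(p)): p=49, y=-4
After step 3 (SQUARE(p)): p=2401, y=-4
After step 4 (MAX(y, p)): p=2401, y=2401
After step 5 (SWAP(p, y)): p=2401, y=2401
After step 6 (MIN(p, y)): p=2401, y=2401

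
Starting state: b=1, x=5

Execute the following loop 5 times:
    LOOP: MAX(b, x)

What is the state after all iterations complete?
b=5, x=5

Iteration trace:
Start: b=1, x=5
After iteration 1: b=5, x=5
After iteration 2: b=5, x=5
After iteration 3: b=5, x=5
After iteration 4: b=5, x=5
After iteration 5: b=5, x=5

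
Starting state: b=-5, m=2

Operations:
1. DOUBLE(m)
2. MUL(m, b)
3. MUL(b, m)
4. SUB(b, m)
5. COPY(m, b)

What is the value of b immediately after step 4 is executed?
b = 120

Tracing b through execution:
Initial: b = -5
After step 1 (DOUBLE(m)): b = -5
After step 2 (MUL(m, b)): b = -5
After step 3 (MUL(b, m)): b = 100
After step 4 (SUB(b, m)): b = 120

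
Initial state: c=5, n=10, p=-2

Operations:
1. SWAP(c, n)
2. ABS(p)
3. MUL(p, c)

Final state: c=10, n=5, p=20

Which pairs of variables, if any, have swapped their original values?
(n, c)

Comparing initial and final values:
n: 10 → 5
p: -2 → 20
c: 5 → 10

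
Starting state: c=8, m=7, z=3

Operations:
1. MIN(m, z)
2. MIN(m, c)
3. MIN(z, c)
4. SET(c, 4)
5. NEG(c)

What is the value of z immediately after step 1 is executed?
z = 3

Tracing z through execution:
Initial: z = 3
After step 1 (MIN(m, z)): z = 3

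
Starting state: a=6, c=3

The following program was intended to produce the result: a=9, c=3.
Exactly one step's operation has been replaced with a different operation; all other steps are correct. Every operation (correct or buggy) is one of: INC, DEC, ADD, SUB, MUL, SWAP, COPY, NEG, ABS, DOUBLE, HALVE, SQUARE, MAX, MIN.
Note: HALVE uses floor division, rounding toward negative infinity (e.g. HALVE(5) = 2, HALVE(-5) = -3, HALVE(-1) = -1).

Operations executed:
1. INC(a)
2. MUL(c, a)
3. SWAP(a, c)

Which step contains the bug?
Step 1

Trace with buggy code:
Initial: a=6, c=3
After step 1: a=7, c=3
After step 2: a=7, c=21
After step 3: a=21, c=7
Actual final a=21, c=7 ≠ expected a=9, c=3.
Step 1 is the only position where a single-operation replacement can produce the expected result.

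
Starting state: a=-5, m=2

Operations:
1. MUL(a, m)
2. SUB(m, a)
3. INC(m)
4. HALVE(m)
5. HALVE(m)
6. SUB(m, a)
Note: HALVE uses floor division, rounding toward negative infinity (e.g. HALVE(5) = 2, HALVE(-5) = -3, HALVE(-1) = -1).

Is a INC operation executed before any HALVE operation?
Yes

First INC: step 3
First HALVE: step 4
Since 3 < 4, INC comes first.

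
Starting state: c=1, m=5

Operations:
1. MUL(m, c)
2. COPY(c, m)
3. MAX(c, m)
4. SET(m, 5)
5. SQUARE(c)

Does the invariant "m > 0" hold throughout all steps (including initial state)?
Yes

The invariant holds at every step.

State at each step:
Initial: c=1, m=5
After step 1: c=1, m=5
After step 2: c=5, m=5
After step 3: c=5, m=5
After step 4: c=5, m=5
After step 5: c=25, m=5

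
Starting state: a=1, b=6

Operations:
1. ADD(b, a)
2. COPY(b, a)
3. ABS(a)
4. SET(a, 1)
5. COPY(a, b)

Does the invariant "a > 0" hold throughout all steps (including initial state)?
Yes

The invariant holds at every step.

State at each step:
Initial: a=1, b=6
After step 1: a=1, b=7
After step 2: a=1, b=1
After step 3: a=1, b=1
After step 4: a=1, b=1
After step 5: a=1, b=1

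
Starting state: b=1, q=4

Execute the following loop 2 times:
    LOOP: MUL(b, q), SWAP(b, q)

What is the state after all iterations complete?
b=4, q=16

Iteration trace:
Start: b=1, q=4
After iteration 1: b=4, q=4
After iteration 2: b=4, q=16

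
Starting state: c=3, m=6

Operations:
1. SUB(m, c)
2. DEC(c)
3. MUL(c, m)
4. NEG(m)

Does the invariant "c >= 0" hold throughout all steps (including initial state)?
Yes

The invariant holds at every step.

State at each step:
Initial: c=3, m=6
After step 1: c=3, m=3
After step 2: c=2, m=3
After step 3: c=6, m=3
After step 4: c=6, m=-3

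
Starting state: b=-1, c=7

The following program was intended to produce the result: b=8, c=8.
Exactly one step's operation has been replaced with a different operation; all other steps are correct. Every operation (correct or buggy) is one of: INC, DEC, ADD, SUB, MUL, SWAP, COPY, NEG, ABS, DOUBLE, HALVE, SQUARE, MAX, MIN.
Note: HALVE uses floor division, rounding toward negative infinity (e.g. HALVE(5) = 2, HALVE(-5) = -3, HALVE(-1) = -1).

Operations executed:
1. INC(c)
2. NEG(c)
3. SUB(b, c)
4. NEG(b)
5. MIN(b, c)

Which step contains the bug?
Step 2

Trace with buggy code:
Initial: b=-1, c=7
After step 1: b=-1, c=8
After step 2: b=-1, c=-8
After step 3: b=7, c=-8
After step 4: b=-7, c=-8
After step 5: b=-8, c=-8
Actual final b=-8, c=-8 ≠ expected b=8, c=8.
Step 2 is the only position where a single-operation replacement can produce the expected result.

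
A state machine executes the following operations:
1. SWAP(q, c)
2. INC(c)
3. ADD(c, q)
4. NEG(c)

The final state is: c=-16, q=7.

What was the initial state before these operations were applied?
c=7, q=8

Working backwards:
Final state: c=-16, q=7
Before step 4 (NEG(c)): c=16, q=7
Before step 3 (ADD(c, q)): c=9, q=7
Before step 2 (INC(c)): c=8, q=7
Before step 1 (SWAP(q, c)): c=7, q=8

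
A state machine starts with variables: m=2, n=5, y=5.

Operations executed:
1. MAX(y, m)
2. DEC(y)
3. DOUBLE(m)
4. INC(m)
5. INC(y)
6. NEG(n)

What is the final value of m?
m = 5

Tracing execution:
Step 1: MAX(y, m) → m = 2
Step 2: DEC(y) → m = 2
Step 3: DOUBLE(m) → m = 4
Step 4: INC(m) → m = 5
Step 5: INC(y) → m = 5
Step 6: NEG(n) → m = 5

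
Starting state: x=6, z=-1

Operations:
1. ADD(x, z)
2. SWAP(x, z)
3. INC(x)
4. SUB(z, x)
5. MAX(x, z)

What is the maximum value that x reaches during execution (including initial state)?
6

Values of x at each step:
Initial: x = 6 ← maximum
After step 1: x = 5
After step 2: x = -1
After step 3: x = 0
After step 4: x = 0
After step 5: x = 5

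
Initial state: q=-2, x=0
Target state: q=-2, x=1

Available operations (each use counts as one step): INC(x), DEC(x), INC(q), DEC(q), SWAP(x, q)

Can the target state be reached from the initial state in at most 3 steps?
Yes

Path (1 step): INC(x)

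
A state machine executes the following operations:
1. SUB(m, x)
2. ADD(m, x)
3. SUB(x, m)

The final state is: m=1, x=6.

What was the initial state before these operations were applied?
m=1, x=7

Working backwards:
Final state: m=1, x=6
Before step 3 (SUB(x, m)): m=1, x=7
Before step 2 (ADD(m, x)): m=-6, x=7
Before step 1 (SUB(m, x)): m=1, x=7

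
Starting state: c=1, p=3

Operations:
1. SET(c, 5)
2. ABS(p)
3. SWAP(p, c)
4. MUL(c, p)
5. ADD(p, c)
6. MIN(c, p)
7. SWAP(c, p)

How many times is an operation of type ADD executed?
1

Counting ADD operations:
Step 5: ADD(p, c) ← ADD
Total: 1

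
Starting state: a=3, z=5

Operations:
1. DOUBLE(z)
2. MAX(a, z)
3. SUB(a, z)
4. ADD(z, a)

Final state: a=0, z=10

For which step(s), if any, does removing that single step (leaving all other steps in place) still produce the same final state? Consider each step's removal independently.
Step(s) 4

Testing removal of each single step:
Without step 1: final = a=0, z=5 (different)
Without step 2: final = a=-7, z=3 (different)
Without step 3: final = a=10, z=20 (different)
Without step 4: final = a=0, z=10 (same)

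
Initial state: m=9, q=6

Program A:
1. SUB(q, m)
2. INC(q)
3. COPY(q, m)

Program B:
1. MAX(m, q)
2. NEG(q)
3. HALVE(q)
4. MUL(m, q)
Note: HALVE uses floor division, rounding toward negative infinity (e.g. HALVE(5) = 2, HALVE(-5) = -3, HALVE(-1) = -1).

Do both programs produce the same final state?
No

Program A final state: m=9, q=9
Program B final state: m=-27, q=-3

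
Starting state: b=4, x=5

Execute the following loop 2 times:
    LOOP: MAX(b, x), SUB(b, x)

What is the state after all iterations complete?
b=0, x=5

Iteration trace:
Start: b=4, x=5
After iteration 1: b=0, x=5
After iteration 2: b=0, x=5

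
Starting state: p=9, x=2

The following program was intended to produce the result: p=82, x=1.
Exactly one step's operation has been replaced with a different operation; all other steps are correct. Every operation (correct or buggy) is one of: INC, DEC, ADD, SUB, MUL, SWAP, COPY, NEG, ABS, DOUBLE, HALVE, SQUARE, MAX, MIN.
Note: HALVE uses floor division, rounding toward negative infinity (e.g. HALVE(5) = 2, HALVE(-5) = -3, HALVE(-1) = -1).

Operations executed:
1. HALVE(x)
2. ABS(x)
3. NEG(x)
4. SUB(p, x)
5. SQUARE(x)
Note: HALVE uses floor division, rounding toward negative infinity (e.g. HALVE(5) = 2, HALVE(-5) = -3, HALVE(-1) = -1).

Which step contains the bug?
Step 2

Trace with buggy code:
Initial: p=9, x=2
After step 1: p=9, x=1
After step 2: p=9, x=1
After step 3: p=9, x=-1
After step 4: p=10, x=-1
After step 5: p=10, x=1
Actual final p=10, x=1 ≠ expected p=82, x=1.
Step 2 is the only position where a single-operation replacement can produce the expected result.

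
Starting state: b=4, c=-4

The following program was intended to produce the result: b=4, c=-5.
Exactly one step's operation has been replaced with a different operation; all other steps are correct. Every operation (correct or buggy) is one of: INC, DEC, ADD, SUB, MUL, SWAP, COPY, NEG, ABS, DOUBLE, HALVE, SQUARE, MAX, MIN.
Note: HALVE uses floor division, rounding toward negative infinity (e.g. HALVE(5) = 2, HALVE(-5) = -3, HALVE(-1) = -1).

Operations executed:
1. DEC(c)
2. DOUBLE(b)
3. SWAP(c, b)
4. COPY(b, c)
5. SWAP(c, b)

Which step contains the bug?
Step 4

Trace with buggy code:
Initial: b=4, c=-4
After step 1: b=4, c=-5
After step 2: b=8, c=-5
After step 3: b=-5, c=8
After step 4: b=8, c=8
After step 5: b=8, c=8
Actual final b=8, c=8 ≠ expected b=4, c=-5.
Step 4 is the only position where a single-operation replacement can produce the expected result.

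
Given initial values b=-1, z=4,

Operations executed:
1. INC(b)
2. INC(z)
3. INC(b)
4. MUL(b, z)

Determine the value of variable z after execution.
z = 5

Tracing execution:
Step 1: INC(b) → z = 4
Step 2: INC(z) → z = 5
Step 3: INC(b) → z = 5
Step 4: MUL(b, z) → z = 5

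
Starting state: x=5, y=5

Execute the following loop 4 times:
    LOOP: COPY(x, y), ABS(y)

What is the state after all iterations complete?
x=5, y=5

Iteration trace:
Start: x=5, y=5
After iteration 1: x=5, y=5
After iteration 2: x=5, y=5
After iteration 3: x=5, y=5
After iteration 4: x=5, y=5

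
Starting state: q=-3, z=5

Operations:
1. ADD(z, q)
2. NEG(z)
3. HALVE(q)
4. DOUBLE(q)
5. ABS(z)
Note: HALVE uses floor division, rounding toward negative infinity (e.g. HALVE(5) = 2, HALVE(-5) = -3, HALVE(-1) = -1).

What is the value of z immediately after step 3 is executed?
z = -2

Tracing z through execution:
Initial: z = 5
After step 1 (ADD(z, q)): z = 2
After step 2 (NEG(z)): z = -2
After step 3 (HALVE(q)): z = -2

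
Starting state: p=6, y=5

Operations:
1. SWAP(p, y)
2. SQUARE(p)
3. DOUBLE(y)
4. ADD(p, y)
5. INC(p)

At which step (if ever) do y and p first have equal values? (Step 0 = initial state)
Never

y and p never become equal during execution.

Comparing values at each step:
Initial: y=5, p=6
After step 1: y=6, p=5
After step 2: y=6, p=25
After step 3: y=12, p=25
After step 4: y=12, p=37
After step 5: y=12, p=38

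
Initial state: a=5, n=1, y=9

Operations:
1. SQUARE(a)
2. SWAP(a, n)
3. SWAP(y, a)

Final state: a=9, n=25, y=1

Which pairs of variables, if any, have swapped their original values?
None

Comparing initial and final values:
a: 5 → 9
n: 1 → 25
y: 9 → 1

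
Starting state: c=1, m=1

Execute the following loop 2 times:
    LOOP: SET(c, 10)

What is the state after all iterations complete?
c=10, m=1

Iteration trace:
Start: c=1, m=1
After iteration 1: c=10, m=1
After iteration 2: c=10, m=1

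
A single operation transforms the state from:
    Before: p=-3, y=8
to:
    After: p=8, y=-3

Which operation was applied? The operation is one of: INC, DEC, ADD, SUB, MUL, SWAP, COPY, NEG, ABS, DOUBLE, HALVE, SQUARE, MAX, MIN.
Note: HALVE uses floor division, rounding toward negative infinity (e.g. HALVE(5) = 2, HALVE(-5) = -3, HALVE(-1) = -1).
SWAP(y, p)

Analyzing the change:
Before: p=-3, y=8
After: p=8, y=-3
Variable y changed from 8 to -3
Variable p changed from -3 to 8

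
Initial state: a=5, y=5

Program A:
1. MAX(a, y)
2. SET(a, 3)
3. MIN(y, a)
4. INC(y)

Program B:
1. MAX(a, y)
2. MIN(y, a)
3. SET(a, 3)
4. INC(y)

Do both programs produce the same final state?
No

Program A final state: a=3, y=4
Program B final state: a=3, y=6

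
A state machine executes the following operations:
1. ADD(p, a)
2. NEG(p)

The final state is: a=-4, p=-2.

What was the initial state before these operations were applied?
a=-4, p=6

Working backwards:
Final state: a=-4, p=-2
Before step 2 (NEG(p)): a=-4, p=2
Before step 1 (ADD(p, a)): a=-4, p=6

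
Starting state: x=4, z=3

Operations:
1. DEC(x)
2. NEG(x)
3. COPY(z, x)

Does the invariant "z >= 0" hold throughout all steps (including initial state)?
No, violated after step 3

The invariant is violated after step 3.

State at each step:
Initial: x=4, z=3
After step 1: x=3, z=3
After step 2: x=-3, z=3
After step 3: x=-3, z=-3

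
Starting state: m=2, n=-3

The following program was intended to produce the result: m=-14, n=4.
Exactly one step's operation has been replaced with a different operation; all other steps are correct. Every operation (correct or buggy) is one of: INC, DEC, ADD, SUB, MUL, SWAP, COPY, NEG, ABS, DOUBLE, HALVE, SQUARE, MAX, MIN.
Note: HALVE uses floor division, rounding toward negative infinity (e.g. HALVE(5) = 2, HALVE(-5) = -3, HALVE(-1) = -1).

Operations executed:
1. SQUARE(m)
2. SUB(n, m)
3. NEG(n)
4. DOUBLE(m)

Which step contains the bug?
Step 3

Trace with buggy code:
Initial: m=2, n=-3
After step 1: m=4, n=-3
After step 2: m=4, n=-7
After step 3: m=4, n=7
After step 4: m=8, n=7
Actual final m=8, n=7 ≠ expected m=-14, n=4.
Step 3 is the only position where a single-operation replacement can produce the expected result.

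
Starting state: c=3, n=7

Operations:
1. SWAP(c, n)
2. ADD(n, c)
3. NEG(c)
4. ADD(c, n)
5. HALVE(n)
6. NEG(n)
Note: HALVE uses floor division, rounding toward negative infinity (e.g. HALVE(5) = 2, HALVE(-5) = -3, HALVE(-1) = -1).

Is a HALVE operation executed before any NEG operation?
No

First HALVE: step 5
First NEG: step 3
Since 5 > 3, NEG comes first.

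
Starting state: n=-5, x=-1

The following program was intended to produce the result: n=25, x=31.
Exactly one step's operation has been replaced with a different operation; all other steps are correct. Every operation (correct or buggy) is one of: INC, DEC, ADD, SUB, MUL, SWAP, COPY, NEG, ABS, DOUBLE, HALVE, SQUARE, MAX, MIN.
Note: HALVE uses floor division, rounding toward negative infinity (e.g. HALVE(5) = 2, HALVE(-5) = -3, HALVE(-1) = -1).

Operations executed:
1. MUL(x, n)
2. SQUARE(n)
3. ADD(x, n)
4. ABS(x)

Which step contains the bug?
Step 4

Trace with buggy code:
Initial: n=-5, x=-1
After step 1: n=-5, x=5
After step 2: n=25, x=5
After step 3: n=25, x=30
After step 4: n=25, x=30
Actual final n=25, x=30 ≠ expected n=25, x=31.
Step 4 is the only position where a single-operation replacement can produce the expected result.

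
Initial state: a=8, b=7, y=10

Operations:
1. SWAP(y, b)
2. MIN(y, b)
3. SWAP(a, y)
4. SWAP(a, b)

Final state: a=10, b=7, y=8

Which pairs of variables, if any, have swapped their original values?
(y, a)

Comparing initial and final values:
y: 10 → 8
b: 7 → 7
a: 8 → 10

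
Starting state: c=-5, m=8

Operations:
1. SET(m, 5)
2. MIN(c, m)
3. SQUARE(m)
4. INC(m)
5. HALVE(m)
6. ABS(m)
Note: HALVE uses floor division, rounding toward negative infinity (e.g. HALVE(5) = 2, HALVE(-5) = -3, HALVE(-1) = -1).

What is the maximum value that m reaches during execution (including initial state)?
26

Values of m at each step:
Initial: m = 8
After step 1: m = 5
After step 2: m = 5
After step 3: m = 25
After step 4: m = 26 ← maximum
After step 5: m = 13
After step 6: m = 13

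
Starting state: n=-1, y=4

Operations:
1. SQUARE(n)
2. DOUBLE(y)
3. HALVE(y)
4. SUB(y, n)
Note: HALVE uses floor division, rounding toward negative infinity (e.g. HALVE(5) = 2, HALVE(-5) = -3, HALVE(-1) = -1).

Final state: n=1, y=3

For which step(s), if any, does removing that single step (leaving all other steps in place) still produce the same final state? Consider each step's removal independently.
None - removing any single step changes the final result

Testing removal of each single step:
Without step 1: final = n=-1, y=5 (different)
Without step 2: final = n=1, y=1 (different)
Without step 3: final = n=1, y=7 (different)
Without step 4: final = n=1, y=4 (different)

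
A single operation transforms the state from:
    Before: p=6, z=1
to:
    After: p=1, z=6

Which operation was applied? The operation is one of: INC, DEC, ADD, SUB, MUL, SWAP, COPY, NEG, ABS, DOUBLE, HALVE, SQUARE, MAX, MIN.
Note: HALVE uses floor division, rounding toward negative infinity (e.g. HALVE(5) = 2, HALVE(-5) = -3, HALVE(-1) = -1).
SWAP(z, p)

Analyzing the change:
Before: p=6, z=1
After: p=1, z=6
Variable z changed from 1 to 6
Variable p changed from 6 to 1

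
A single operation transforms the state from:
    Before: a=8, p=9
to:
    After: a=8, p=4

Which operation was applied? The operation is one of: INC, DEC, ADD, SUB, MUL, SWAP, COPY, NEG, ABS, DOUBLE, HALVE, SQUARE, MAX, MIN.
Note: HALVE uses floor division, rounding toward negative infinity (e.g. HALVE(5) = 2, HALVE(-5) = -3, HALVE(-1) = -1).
HALVE(p)

Analyzing the change:
Before: a=8, p=9
After: a=8, p=4
Variable p changed from 9 to 4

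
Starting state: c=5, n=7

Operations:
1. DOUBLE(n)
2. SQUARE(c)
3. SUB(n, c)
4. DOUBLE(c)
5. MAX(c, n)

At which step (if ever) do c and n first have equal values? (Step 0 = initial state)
Never

c and n never become equal during execution.

Comparing values at each step:
Initial: c=5, n=7
After step 1: c=5, n=14
After step 2: c=25, n=14
After step 3: c=25, n=-11
After step 4: c=50, n=-11
After step 5: c=50, n=-11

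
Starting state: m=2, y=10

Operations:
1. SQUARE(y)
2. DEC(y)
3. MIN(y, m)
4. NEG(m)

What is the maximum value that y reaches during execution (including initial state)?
100

Values of y at each step:
Initial: y = 10
After step 1: y = 100 ← maximum
After step 2: y = 99
After step 3: y = 2
After step 4: y = 2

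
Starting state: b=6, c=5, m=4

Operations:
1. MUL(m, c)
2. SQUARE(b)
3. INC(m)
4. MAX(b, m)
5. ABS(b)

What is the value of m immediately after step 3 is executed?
m = 21

Tracing m through execution:
Initial: m = 4
After step 1 (MUL(m, c)): m = 20
After step 2 (SQUARE(b)): m = 20
After step 3 (INC(m)): m = 21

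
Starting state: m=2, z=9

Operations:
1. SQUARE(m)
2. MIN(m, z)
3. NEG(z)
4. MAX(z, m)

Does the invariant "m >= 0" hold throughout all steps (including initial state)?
Yes

The invariant holds at every step.

State at each step:
Initial: m=2, z=9
After step 1: m=4, z=9
After step 2: m=4, z=9
After step 3: m=4, z=-9
After step 4: m=4, z=4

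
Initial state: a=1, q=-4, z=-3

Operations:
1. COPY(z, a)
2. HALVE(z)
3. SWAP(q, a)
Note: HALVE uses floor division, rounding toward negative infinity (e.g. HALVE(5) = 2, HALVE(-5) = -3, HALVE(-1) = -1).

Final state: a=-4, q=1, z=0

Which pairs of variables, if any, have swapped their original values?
(a, q)

Comparing initial and final values:
z: -3 → 0
a: 1 → -4
q: -4 → 1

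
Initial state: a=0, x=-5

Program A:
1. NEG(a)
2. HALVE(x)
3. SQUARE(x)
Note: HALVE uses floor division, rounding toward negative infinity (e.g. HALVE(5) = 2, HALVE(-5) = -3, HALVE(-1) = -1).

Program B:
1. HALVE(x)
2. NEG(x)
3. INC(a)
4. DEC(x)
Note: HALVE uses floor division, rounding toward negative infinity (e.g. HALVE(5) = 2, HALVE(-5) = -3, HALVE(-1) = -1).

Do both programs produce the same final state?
No

Program A final state: a=0, x=9
Program B final state: a=1, x=2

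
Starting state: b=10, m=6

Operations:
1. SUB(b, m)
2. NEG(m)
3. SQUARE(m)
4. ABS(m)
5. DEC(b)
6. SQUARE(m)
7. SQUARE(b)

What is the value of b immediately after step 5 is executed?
b = 3

Tracing b through execution:
Initial: b = 10
After step 1 (SUB(b, m)): b = 4
After step 2 (NEG(m)): b = 4
After step 3 (SQUARE(m)): b = 4
After step 4 (ABS(m)): b = 4
After step 5 (DEC(b)): b = 3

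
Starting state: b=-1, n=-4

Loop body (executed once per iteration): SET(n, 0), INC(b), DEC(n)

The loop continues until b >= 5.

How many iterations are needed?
6

Tracing iterations:
Initial: b=-1, n=-4
After iteration 1: b=0, n=-1
After iteration 2: b=1, n=-1
After iteration 3: b=2, n=-1
After iteration 4: b=3, n=-1
After iteration 5: b=4, n=-1
After iteration 6: b=5, n=-1
b >= 5 now holds, so the loop exits after 6 iterations.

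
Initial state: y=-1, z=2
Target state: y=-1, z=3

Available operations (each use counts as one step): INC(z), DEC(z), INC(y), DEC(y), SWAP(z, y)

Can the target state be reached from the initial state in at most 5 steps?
Yes

Path (1 step): INC(z)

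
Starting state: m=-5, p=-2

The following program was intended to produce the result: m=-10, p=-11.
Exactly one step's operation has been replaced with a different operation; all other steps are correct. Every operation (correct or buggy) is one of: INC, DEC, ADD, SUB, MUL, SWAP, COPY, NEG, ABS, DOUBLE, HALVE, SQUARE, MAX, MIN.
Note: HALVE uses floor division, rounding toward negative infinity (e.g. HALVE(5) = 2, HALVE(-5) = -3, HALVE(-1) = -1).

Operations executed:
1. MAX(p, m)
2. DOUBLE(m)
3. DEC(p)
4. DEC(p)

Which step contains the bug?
Step 3

Trace with buggy code:
Initial: m=-5, p=-2
After step 1: m=-5, p=-2
After step 2: m=-10, p=-2
After step 3: m=-10, p=-3
After step 4: m=-10, p=-4
Actual final m=-10, p=-4 ≠ expected m=-10, p=-11.
Step 3 is the only position where a single-operation replacement can produce the expected result.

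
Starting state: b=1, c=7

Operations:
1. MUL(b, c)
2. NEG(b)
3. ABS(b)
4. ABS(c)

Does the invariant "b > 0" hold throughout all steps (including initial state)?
No, violated after step 2

The invariant is violated after step 2.

State at each step:
Initial: b=1, c=7
After step 1: b=7, c=7
After step 2: b=-7, c=7
After step 3: b=7, c=7
After step 4: b=7, c=7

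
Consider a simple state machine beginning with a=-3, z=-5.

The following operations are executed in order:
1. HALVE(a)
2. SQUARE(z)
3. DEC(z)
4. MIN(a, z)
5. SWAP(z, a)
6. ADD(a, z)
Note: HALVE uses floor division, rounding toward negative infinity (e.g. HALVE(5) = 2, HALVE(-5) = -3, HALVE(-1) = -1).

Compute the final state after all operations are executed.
{a: 22, z: -2}

Step-by-step execution:
Initial: a=-3, z=-5
After step 1 (HALVE(a)): a=-2, z=-5
After step 2 (SQUARE(z)): a=-2, z=25
After step 3 (DEC(z)): a=-2, z=24
After step 4 (MIN(a, z)): a=-2, z=24
After step 5 (SWAP(z, a)): a=24, z=-2
After step 6 (ADD(a, z)): a=22, z=-2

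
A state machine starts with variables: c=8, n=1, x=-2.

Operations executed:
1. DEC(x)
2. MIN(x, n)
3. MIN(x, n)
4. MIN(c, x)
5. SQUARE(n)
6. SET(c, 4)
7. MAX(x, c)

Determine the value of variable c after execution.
c = 4

Tracing execution:
Step 1: DEC(x) → c = 8
Step 2: MIN(x, n) → c = 8
Step 3: MIN(x, n) → c = 8
Step 4: MIN(c, x) → c = -3
Step 5: SQUARE(n) → c = -3
Step 6: SET(c, 4) → c = 4
Step 7: MAX(x, c) → c = 4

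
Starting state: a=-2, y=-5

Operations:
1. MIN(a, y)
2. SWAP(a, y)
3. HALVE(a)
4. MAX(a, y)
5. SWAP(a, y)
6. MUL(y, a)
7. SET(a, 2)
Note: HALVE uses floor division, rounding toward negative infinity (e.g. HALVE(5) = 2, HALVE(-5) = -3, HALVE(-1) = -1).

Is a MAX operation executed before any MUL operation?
Yes

First MAX: step 4
First MUL: step 6
Since 4 < 6, MAX comes first.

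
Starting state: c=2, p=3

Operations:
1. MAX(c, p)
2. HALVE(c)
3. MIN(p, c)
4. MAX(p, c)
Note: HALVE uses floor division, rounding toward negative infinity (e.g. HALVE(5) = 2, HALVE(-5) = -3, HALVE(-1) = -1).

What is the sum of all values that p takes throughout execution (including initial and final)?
11

Values of p at each step:
Initial: p = 3
After step 1: p = 3
After step 2: p = 3
After step 3: p = 1
After step 4: p = 1
Sum = 3 + 3 + 3 + 1 + 1 = 11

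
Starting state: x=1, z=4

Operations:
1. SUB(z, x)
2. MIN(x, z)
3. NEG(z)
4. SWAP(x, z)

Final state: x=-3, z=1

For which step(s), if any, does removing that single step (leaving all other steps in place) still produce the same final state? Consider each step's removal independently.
Step(s) 2

Testing removal of each single step:
Without step 1: final = x=-4, z=1 (different)
Without step 2: final = x=-3, z=1 (same)
Without step 3: final = x=3, z=1 (different)
Without step 4: final = x=1, z=-3 (different)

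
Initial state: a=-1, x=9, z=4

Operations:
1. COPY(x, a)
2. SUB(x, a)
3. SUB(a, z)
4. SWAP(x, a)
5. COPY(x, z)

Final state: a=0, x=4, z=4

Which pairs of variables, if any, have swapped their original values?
None

Comparing initial and final values:
z: 4 → 4
x: 9 → 4
a: -1 → 0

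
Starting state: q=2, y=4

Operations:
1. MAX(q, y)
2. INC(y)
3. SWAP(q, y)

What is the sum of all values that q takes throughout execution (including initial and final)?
15

Values of q at each step:
Initial: q = 2
After step 1: q = 4
After step 2: q = 4
After step 3: q = 5
Sum = 2 + 4 + 4 + 5 = 15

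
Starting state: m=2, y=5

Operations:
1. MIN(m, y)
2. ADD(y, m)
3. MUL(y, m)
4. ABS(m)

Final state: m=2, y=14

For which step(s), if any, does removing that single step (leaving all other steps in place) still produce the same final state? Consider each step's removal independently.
Step(s) 1, 4

Testing removal of each single step:
Without step 1: final = m=2, y=14 (same)
Without step 2: final = m=2, y=10 (different)
Without step 3: final = m=2, y=7 (different)
Without step 4: final = m=2, y=14 (same)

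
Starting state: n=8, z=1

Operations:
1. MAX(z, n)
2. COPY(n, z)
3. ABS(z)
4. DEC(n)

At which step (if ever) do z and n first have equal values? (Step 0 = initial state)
Step 1

z and n first become equal after step 1.

Comparing values at each step:
Initial: z=1, n=8
After step 1: z=8, n=8 ← equal!
After step 2: z=8, n=8 ← equal!
After step 3: z=8, n=8 ← equal!
After step 4: z=8, n=7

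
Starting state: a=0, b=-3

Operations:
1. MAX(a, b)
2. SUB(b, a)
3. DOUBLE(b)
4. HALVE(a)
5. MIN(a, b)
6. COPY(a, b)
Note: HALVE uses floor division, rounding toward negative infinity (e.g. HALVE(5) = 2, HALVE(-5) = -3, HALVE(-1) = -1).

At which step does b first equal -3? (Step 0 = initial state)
Step 0

Tracing b:
Initial: b = -3 ← first occurrence
After step 1: b = -3
After step 2: b = -3
After step 3: b = -6
After step 4: b = -6
After step 5: b = -6
After step 6: b = -6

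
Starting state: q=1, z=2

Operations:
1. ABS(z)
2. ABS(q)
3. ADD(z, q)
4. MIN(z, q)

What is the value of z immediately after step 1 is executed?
z = 2

Tracing z through execution:
Initial: z = 2
After step 1 (ABS(z)): z = 2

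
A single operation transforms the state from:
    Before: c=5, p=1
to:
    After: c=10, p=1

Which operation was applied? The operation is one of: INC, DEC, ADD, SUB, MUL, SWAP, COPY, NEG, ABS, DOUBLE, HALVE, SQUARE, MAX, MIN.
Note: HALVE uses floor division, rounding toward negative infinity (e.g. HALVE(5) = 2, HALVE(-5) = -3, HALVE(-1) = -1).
DOUBLE(c)

Analyzing the change:
Before: c=5, p=1
After: c=10, p=1
Variable c changed from 5 to 10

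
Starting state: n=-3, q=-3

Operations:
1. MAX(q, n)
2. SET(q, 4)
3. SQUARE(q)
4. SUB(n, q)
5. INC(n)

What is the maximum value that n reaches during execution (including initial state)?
-3

Values of n at each step:
Initial: n = -3 ← maximum
After step 1: n = -3
After step 2: n = -3
After step 3: n = -3
After step 4: n = -19
After step 5: n = -18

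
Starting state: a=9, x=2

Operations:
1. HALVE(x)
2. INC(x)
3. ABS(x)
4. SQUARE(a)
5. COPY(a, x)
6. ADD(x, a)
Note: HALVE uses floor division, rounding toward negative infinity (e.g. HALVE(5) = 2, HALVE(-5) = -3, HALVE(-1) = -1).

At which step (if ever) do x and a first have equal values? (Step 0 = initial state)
Step 5

x and a first become equal after step 5.

Comparing values at each step:
Initial: x=2, a=9
After step 1: x=1, a=9
After step 2: x=2, a=9
After step 3: x=2, a=9
After step 4: x=2, a=81
After step 5: x=2, a=2 ← equal!
After step 6: x=4, a=2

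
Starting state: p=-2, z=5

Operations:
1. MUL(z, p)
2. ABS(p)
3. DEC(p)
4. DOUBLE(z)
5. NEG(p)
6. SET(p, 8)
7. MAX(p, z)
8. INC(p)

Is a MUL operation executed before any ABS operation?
Yes

First MUL: step 1
First ABS: step 2
Since 1 < 2, MUL comes first.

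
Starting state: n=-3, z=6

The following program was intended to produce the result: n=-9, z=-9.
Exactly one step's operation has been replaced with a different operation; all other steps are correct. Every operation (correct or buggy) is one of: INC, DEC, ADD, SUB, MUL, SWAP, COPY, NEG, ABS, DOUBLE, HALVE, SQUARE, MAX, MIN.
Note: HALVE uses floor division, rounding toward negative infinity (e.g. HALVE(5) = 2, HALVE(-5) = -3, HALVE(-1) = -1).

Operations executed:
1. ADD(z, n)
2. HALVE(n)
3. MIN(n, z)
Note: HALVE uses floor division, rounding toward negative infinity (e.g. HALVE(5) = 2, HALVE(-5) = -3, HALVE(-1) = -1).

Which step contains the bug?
Step 2

Trace with buggy code:
Initial: n=-3, z=6
After step 1: n=-3, z=3
After step 2: n=-2, z=3
After step 3: n=-2, z=3
Actual final n=-2, z=3 ≠ expected n=-9, z=-9.
Step 2 is the only position where a single-operation replacement can produce the expected result.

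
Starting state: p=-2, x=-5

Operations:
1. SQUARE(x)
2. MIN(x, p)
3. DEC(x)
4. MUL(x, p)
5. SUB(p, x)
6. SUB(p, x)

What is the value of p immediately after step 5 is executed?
p = -8

Tracing p through execution:
Initial: p = -2
After step 1 (SQUARE(x)): p = -2
After step 2 (MIN(x, p)): p = -2
After step 3 (DEC(x)): p = -2
After step 4 (MUL(x, p)): p = -2
After step 5 (SUB(p, x)): p = -8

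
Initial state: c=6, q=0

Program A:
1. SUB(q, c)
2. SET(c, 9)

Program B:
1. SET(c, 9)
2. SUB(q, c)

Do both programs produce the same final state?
No

Program A final state: c=9, q=-6
Program B final state: c=9, q=-9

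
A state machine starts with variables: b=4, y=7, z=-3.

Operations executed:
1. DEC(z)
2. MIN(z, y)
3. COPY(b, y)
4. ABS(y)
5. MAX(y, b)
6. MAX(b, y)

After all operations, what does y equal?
y = 7

Tracing execution:
Step 1: DEC(z) → y = 7
Step 2: MIN(z, y) → y = 7
Step 3: COPY(b, y) → y = 7
Step 4: ABS(y) → y = 7
Step 5: MAX(y, b) → y = 7
Step 6: MAX(b, y) → y = 7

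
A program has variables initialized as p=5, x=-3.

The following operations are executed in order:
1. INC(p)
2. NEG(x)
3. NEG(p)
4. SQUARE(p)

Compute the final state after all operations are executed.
{p: 36, x: 3}

Step-by-step execution:
Initial: p=5, x=-3
After step 1 (INC(p)): p=6, x=-3
After step 2 (NEG(x)): p=6, x=3
After step 3 (NEG(p)): p=-6, x=3
After step 4 (SQUARE(p)): p=36, x=3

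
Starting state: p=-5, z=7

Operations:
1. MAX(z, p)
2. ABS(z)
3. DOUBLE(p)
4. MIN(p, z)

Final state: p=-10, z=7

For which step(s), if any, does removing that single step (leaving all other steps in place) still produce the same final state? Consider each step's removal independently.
Step(s) 1, 2, 4

Testing removal of each single step:
Without step 1: final = p=-10, z=7 (same)
Without step 2: final = p=-10, z=7 (same)
Without step 3: final = p=-5, z=7 (different)
Without step 4: final = p=-10, z=7 (same)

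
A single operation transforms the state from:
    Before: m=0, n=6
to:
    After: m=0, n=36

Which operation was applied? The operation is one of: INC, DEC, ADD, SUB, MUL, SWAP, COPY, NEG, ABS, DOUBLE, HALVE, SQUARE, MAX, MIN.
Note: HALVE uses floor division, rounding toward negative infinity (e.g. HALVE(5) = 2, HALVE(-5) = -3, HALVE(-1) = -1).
SQUARE(n)

Analyzing the change:
Before: m=0, n=6
After: m=0, n=36
Variable n changed from 6 to 36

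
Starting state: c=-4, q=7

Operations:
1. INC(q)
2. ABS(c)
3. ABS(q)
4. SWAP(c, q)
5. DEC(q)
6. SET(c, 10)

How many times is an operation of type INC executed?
1

Counting INC operations:
Step 1: INC(q) ← INC
Total: 1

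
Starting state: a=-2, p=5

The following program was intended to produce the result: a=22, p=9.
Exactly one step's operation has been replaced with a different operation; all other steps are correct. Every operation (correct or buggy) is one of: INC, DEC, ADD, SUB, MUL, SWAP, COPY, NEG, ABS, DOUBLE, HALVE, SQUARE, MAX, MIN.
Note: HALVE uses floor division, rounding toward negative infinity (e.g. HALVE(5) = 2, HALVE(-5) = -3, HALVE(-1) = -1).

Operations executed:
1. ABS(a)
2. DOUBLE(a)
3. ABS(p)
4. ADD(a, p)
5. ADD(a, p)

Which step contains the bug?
Step 3

Trace with buggy code:
Initial: a=-2, p=5
After step 1: a=2, p=5
After step 2: a=4, p=5
After step 3: a=4, p=5
After step 4: a=9, p=5
After step 5: a=14, p=5
Actual final a=14, p=5 ≠ expected a=22, p=9.
Step 3 is the only position where a single-operation replacement can produce the expected result.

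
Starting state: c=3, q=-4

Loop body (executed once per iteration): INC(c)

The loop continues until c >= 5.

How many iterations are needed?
2

Tracing iterations:
Initial: c=3, q=-4
After iteration 1: c=4, q=-4
After iteration 2: c=5, q=-4
c >= 5 now holds, so the loop exits after 2 iterations.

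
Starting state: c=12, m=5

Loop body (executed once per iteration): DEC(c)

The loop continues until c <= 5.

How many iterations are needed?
7

Tracing iterations:
Initial: c=12, m=5
After iteration 1: c=11, m=5
After iteration 2: c=10, m=5
After iteration 3: c=9, m=5
After iteration 4: c=8, m=5
After iteration 5: c=7, m=5
After iteration 6: c=6, m=5
After iteration 7: c=5, m=5
c <= 5 now holds, so the loop exits after 7 iterations.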